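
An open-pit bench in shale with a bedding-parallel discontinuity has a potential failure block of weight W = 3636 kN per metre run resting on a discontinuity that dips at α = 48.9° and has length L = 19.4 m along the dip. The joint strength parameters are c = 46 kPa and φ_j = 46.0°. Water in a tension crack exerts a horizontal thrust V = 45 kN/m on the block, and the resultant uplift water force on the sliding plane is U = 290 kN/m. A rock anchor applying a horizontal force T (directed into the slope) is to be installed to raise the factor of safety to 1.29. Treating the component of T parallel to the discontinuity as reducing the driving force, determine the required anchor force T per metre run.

Resolving forces along and normal to the sliding plane, with the horizontal anchor force T adding T·sinα to the effective normal force and T·cosα acting up the plane against the driving force:
FS = [cL + (W cosα − U − V sinα + T sinα) tanφ_j] / [W sinα + V cosα − T cosα]
Without the anchor: N' = 2066.3 kN/m, driving T_d = 2769.5 kN/m, resisting R = 46·19.4 + 2066.3·tan46.0° = 3032.1 kN/m, FS = 1.09.
Setting FS = 1.29 and solving for T:
1.29·(2769.5 − T cos48.9°) = 3032.1 + T sin48.9°·tan46.0°
T·(sin48.9°·tan46.0° + 1.29·cos48.9°) = 1.29·2769.5 − 3032.1
T·(0.7536·1.0355 + 1.29·0.6574) = 3572.7 − 3032.1 = 540.6
T·1.6284 = 540.6
T = 332.0 kN/m

T = 332 kN/m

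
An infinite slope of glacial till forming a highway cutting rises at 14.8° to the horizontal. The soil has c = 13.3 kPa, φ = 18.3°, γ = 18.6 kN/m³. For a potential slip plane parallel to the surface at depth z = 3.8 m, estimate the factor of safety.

FS = 2.01

For an infinite slope with a slip plane parallel to the surface (no pore pressure): FS = [c + γz cos²β tanφ] / [γz sinβ cosβ].
γz = 18.6·3.8 = 70.68 kN/m²
Numerator = 13.3 + 70.68·cos²14.8°·tan18.3° = 13.3 + 70.68·0.9347·0.3307 = 35.150 kPa
Denominator = 70.68·sin14.8°·cos14.8° = 70.68·0.2554·0.9668 = 17.456 kPa
FS = 35.150 / 17.456 = 2.014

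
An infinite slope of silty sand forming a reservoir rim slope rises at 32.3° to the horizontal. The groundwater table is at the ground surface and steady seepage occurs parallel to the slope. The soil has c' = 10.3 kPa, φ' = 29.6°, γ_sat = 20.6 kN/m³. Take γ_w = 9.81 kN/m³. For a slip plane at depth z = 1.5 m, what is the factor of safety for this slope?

With seepage parallel to the slope and the water table at the surface, the effective normal stress on the slip plane uses the buoyant unit weight γ' = γ_sat − γ_w while the driving shear stress uses γ_sat:
FS = [c' + γ' z cos²β tanφ'] / [γ_sat z sinβ cosβ]
γ' = 20.6 − 9.81 = 10.79 kN/m³
Numerator = 10.3 + 10.79·1.5·cos²32.3°·tan29.6° = 10.3 + 10.79·1.5·0.7145·0.5681 = 16.869 kPa
Denominator = 20.6·1.5·sin32.3°·cos32.3° = 20.6·1.5·0.5344·0.8453 = 13.957 kPa
FS = 16.869 / 13.957 = 1.209

FS = 1.21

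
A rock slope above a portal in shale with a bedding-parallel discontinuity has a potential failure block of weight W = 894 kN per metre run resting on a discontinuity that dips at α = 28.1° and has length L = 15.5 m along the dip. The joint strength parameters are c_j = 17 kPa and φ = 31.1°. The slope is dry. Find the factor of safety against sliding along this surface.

Resolving the block weight along and normal to the plane and applying the Mohr–Coulomb strength on the joint:
N' = W cosα = 894·cos28.1° = 788.6 kN/m
Driving force T = W sinα = 894·sin28.1° = 421.1 kN/m
Resisting force R = c_j·L + N'·tanφ = 17·15.5 + 788.6·tan31.1° = 263.5 + 475.7 = 739.2 kN/m
FS = R / T = 739.2 / 421.1 = 1.756

FS = 1.76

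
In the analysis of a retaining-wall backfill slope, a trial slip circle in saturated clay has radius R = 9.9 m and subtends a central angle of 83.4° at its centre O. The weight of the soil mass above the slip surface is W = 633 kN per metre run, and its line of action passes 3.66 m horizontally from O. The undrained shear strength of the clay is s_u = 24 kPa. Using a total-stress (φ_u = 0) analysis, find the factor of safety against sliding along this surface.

FS = 1.48

Taking moments about the centre O, the resisting moment is provided by the undrained shear strength acting along the arc:
Arc length L_a = R·θ = 9.9·(83.4°·π/180) = 9.9·1.4556 = 14.41 m
M_R = s_u·L_a·R = 24·14.41·9.9 = 3423.9 kN·m/m
M_D = W·d = 633·3.66 = 2316.8 kN·m/m
FS = M_R / M_D = 3423.9 / 2316.8 = 1.478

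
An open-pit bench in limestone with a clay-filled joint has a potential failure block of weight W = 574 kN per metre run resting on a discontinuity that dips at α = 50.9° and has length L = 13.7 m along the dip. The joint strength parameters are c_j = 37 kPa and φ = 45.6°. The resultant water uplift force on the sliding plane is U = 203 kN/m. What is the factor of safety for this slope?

FS = 1.50

Resolving the block weight along and normal to the plane and applying the Mohr–Coulomb strength on the joint:
N' = W cosα − U = 574·cos50.9° − 203 = 159.0 kN/m
Driving force T = W sinα = 574·sin50.9° = 445.5 kN/m
Resisting force R = c_j·L + N'·tanφ = 37·13.7 + 159.0·tan45.6° = 506.9 + 162.4 = 669.3 kN/m
FS = R / T = 669.3 / 445.5 = 1.502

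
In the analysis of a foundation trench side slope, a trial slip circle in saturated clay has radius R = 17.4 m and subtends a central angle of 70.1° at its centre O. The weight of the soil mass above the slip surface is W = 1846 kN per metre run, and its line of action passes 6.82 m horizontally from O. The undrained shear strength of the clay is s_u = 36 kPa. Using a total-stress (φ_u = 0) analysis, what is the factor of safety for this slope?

FS = 1.06

Taking moments about the centre O, the resisting moment is provided by the undrained shear strength acting along the arc:
Arc length L_a = R·θ = 17.4·(70.1°·π/180) = 17.4·1.2235 = 21.29 m
M_R = s_u·L_a·R = 36·21.29·17.4 = 13335.1 kN·m/m
M_D = W·d = 1846·6.82 = 12589.7 kN·m/m
FS = M_R / M_D = 13335.1 / 12589.7 = 1.059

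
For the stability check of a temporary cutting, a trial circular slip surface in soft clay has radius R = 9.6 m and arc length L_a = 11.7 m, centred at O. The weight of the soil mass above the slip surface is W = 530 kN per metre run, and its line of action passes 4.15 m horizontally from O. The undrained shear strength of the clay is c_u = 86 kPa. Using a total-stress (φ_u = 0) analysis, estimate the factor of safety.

FS = 4.39

Taking moments about the centre O, the resisting moment is provided by the undrained shear strength acting along the arc:
M_R = c_u·L_a·R = 86·11.70·9.6 = 9659.5 kN·m/m
M_D = W·d = 530·4.15 = 2199.5 kN·m/m
FS = M_R / M_D = 9659.5 / 2199.5 = 4.392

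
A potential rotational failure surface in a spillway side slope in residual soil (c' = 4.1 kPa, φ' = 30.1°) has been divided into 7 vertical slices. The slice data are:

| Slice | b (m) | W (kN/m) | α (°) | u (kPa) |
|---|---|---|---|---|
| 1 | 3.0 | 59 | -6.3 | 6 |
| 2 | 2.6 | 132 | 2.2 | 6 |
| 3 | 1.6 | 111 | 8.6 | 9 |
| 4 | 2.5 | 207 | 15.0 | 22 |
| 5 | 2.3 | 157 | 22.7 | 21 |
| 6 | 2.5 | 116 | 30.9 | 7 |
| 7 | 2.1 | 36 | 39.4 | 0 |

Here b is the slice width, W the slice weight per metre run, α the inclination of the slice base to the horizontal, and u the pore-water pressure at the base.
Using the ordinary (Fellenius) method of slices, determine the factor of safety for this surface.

Ordinary method of slices: FS = Σ[c'·Δl_i + (W_i cosα_i − u_i·Δl_i)·tanφ'] / Σ W_i sinα_i, with Δl_i = b_i / cosα_i.
Slice 1: Δl = 3.0/cos(-6.3°) = 3.018 m; N'_1 = 59·cos(-6.3°) − 6·3.018 = 40.5; c'Δl = 12.37; W sinα = -6.5
Slice 2: Δl = 2.6/cos2.2° = 2.602 m; N'_2 = 132·cos2.2° − 6·2.602 = 116.3; c'Δl = 10.67; W sinα = 5.1
Slice 3: Δl = 1.6/cos8.6° = 1.618 m; N'_3 = 111·cos8.6° − 9·1.618 = 95.2; c'Δl = 6.63; W sinα = 16.6
Slice 4: Δl = 2.5/cos15.0° = 2.588 m; N'_4 = 207·cos15.0° − 22·2.588 = 143.0; c'Δl = 10.61; W sinα = 53.6
Slice 5: Δl = 2.3/cos22.7° = 2.493 m; N'_5 = 157·cos22.7° − 21·2.493 = 92.5; c'Δl = 10.22; W sinα = 60.6
Slice 6: Δl = 2.5/cos30.9° = 2.914 m; N'_6 = 116·cos30.9° − 7·2.914 = 79.1; c'Δl = 11.95; W sinα = 59.6
Slice 7: Δl = 2.1/cos39.4° = 2.718 m; N'_7 = 36·cos39.4° − 0·2.718 = 27.8; c'Δl = 11.14; W sinα = 22.9
Σc'Δl = 73.6 kN/m; ΣN' = 594.5 kN/m; ΣW sinα = 211.8 kN/m
Resisting = 73.6 + 594.5·tan30.1° = 73.6 + 344.6 = 418.2 kN/m
FS = 418.2 / 211.8 = 1.975

FS = 1.97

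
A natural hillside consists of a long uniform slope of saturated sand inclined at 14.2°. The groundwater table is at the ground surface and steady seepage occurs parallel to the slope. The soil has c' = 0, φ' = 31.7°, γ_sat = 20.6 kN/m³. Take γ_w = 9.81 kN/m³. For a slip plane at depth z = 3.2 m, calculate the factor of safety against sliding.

FS = 1.28

With seepage parallel to the slope and the water table at the surface, the effective normal stress on the slip plane uses the buoyant unit weight γ' = γ_sat − γ_w while the driving shear stress uses γ_sat:
FS = [c' + γ' z cos²β tanφ'] / [γ_sat z sinβ cosβ]
(For c' = 0 this reduces to FS = (γ'/γ_sat)·tanφ'/tanβ.)
γ' = 20.6 − 9.81 = 10.79 kN/m³
Numerator = 0.0 + 10.79·3.2·cos²14.2°·tan31.7° = 0.0 + 10.79·3.2·0.9398·0.6176 = 20.042 kPa
Denominator = 20.6·3.2·sin14.2°·cos14.2° = 20.6·3.2·0.2453·0.9694 = 15.677 kPa
FS = 20.042 / 15.677 = 1.278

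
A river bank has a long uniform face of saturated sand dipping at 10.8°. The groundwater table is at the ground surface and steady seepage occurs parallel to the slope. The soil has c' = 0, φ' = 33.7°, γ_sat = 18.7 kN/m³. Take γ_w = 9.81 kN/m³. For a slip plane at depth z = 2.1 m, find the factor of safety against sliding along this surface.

FS = 1.66

With seepage parallel to the slope and the water table at the surface, the effective normal stress on the slip plane uses the buoyant unit weight γ' = γ_sat − γ_w while the driving shear stress uses γ_sat:
FS = [c' + γ' z cos²β tanφ'] / [γ_sat z sinβ cosβ]
(For c' = 0 this reduces to FS = (γ'/γ_sat)·tanφ'/tanβ.)
γ' = 18.7 − 9.81 = 8.89 kN/m³
Numerator = 0.0 + 8.89·2.1·cos²10.8°·tan33.7° = 0.0 + 8.89·2.1·0.9649·0.6669 = 12.014 kPa
Denominator = 18.7·2.1·sin10.8°·cos10.8° = 18.7·2.1·0.1874·0.9823 = 7.228 kPa
FS = 12.014 / 7.228 = 1.662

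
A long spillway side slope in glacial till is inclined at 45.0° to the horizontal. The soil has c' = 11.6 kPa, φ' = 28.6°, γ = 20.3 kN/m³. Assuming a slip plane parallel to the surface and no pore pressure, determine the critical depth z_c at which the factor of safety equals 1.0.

Setting FS = 1.00 in FS = [c' + γz cos²β tanφ'] / [γz sinβ cosβ] and solving for z:
z = c' / [γ cosβ (FS·sinβ − cosβ·tanφ')]
  = 11.6 / [20.3·cos45.0°·(1.00·sin45.0° − cos45.0°·tan28.6°)]
  = 11.6 / [20.3·0.7071·(1.00·0.7071 − 0.7071·0.5452)]
  = 11.6 / 4.6160 = 2.513 m

z_c = 2.51 m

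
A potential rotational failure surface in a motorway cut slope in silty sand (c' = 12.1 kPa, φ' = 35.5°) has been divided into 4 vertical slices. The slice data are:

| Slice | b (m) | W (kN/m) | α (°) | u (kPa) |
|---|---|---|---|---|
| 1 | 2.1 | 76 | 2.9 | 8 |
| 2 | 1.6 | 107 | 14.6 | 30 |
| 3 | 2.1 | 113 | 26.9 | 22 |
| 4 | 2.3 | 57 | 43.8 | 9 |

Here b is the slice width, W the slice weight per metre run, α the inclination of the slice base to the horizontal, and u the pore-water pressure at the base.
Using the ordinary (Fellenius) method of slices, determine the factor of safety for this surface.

FS = 1.95

Ordinary method of slices: FS = Σ[c'·Δl_i + (W_i cosα_i − u_i·Δl_i)·tanφ'] / Σ W_i sinα_i, with Δl_i = b_i / cosα_i.
Slice 1: Δl = 2.1/cos2.9° = 2.103 m; N'_1 = 76·cos2.9° − 8·2.103 = 59.1; c'Δl = 25.44; W sinα = 3.8
Slice 2: Δl = 1.6/cos14.6° = 1.653 m; N'_2 = 107·cos14.6° − 30·1.653 = 53.9; c'Δl = 20.01; W sinα = 27.0
Slice 3: Δl = 2.1/cos26.9° = 2.355 m; N'_3 = 113·cos26.9° − 22·2.355 = 49.0; c'Δl = 28.49; W sinα = 51.1
Slice 4: Δl = 2.3/cos43.8° = 3.187 m; N'_4 = 57·cos43.8° − 9·3.187 = 12.5; c'Δl = 38.56; W sinα = 39.5
Σc'Δl = 112.5 kN/m; ΣN' = 174.5 kN/m; ΣW sinα = 121.4 kN/m
Resisting = 112.5 + 174.5·tan35.5° = 112.5 + 124.4 = 236.9 kN/m
FS = 236.9 / 121.4 = 1.952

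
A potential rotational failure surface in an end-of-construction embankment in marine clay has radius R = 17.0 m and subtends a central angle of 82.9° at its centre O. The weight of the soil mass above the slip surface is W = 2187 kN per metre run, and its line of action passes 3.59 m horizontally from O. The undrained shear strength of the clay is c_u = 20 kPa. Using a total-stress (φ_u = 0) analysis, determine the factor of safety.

FS = 1.07

Taking moments about the centre O, the resisting moment is provided by the undrained shear strength acting along the arc:
Arc length L_a = R·θ = 17.0·(82.9°·π/180) = 17.0·1.4469 = 24.60 m
M_R = c_u·L_a·R = 20·24.60·17.0 = 8363.0 kN·m/m
M_D = W·d = 2187·3.59 = 7851.3 kN·m/m
FS = M_R / M_D = 8363.0 / 7851.3 = 1.065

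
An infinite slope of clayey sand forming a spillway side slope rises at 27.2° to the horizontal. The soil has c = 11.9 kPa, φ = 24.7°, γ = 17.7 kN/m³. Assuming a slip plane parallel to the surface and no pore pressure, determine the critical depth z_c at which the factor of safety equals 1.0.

z_c = 15.74 m

Setting FS = 1.00 in FS = [c + γz cos²β tanφ] / [γz sinβ cosβ] and solving for z:
z = c / [γ cosβ (FS·sinβ − cosβ·tanφ)]
  = 11.9 / [17.7·cos27.2°·(1.00·sin27.2° − cos27.2°·tan24.7°)]
  = 11.9 / [17.7·0.8894·(1.00·0.4571 − 0.8894·0.4599)]
  = 11.9 / 0.7558 = 15.744 m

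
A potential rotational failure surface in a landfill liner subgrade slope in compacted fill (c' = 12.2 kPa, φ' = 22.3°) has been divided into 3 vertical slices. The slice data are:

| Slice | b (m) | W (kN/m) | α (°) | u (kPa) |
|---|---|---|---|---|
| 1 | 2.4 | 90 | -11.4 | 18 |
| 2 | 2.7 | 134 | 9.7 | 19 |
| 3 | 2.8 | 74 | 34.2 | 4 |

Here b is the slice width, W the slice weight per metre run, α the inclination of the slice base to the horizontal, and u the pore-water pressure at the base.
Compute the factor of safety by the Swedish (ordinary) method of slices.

Ordinary method of slices: FS = Σ[c'·Δl_i + (W_i cosα_i − u_i·Δl_i)·tanφ'] / Σ W_i sinα_i, with Δl_i = b_i / cosα_i.
Slice 1: Δl = 2.4/cos(-11.4°) = 2.448 m; N'_1 = 90·cos(-11.4°) − 18·2.448 = 44.2; c'Δl = 29.87; W sinα = -17.8
Slice 2: Δl = 2.7/cos9.7° = 2.739 m; N'_2 = 134·cos9.7° − 19·2.739 = 80.0; c'Δl = 33.42; W sinα = 22.6
Slice 3: Δl = 2.8/cos34.2° = 3.385 m; N'_3 = 74·cos34.2° − 4·3.385 = 47.7; c'Δl = 41.30; W sinα = 41.6
Σc'Δl = 104.6 kN/m; ΣN' = 171.9 kN/m; ΣW sinα = 46.4 kN/m
Resisting = 104.6 + 171.9·tan22.3° = 104.6 + 70.5 = 175.1 kN/m
FS = 175.1 / 46.4 = 3.775

FS = 3.77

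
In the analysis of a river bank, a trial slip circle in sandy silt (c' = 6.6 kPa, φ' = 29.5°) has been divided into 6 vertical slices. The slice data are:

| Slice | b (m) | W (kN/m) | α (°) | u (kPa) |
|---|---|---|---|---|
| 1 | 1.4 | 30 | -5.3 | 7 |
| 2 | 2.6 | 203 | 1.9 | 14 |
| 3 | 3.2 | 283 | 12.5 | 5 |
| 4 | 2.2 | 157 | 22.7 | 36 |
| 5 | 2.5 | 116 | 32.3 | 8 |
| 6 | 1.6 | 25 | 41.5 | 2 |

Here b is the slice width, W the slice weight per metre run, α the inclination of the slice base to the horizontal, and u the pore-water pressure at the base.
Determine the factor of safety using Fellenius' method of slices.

Ordinary method of slices: FS = Σ[c'·Δl_i + (W_i cosα_i − u_i·Δl_i)·tanφ'] / Σ W_i sinα_i, with Δl_i = b_i / cosα_i.
Slice 1: Δl = 1.4/cos(-5.3°) = 1.406 m; N'_1 = 30·cos(-5.3°) − 7·1.406 = 20.0; c'Δl = 9.28; W sinα = -2.8
Slice 2: Δl = 2.6/cos1.9° = 2.601 m; N'_2 = 203·cos1.9° − 14·2.601 = 166.5; c'Δl = 17.17; W sinα = 6.7
Slice 3: Δl = 3.2/cos12.5° = 3.278 m; N'_3 = 283·cos12.5° − 5·3.278 = 259.9; c'Δl = 21.63; W sinα = 61.3
Slice 4: Δl = 2.2/cos22.7° = 2.385 m; N'_4 = 157·cos22.7° − 36·2.385 = 59.0; c'Δl = 15.74; W sinα = 60.6
Slice 5: Δl = 2.5/cos32.3° = 2.958 m; N'_5 = 116·cos32.3° − 8·2.958 = 74.4; c'Δl = 19.52; W sinα = 62.0
Slice 6: Δl = 1.6/cos41.5° = 2.136 m; N'_6 = 25·cos41.5° − 2·2.136 = 14.5; c'Δl = 14.10; W sinα = 16.6
Σc'Δl = 97.4 kN/m; ΣN' = 594.2 kN/m; ΣW sinα = 204.3 kN/m
Resisting = 97.4 + 594.2·tan29.5° = 97.4 + 336.2 = 433.6 kN/m
FS = 433.6 / 204.3 = 2.122

FS = 2.12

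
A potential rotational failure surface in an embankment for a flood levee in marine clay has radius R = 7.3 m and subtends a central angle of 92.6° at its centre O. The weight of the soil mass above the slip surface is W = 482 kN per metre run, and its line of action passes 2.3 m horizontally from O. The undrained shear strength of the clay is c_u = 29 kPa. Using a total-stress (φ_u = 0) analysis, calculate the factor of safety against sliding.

Taking moments about the centre O, the resisting moment is provided by the undrained shear strength acting along the arc:
Arc length L_a = R·θ = 7.3·(92.6°·π/180) = 7.3·1.6162 = 11.80 m
M_R = c_u·L_a·R = 29·11.80·7.3 = 2497.7 kN·m/m
M_D = W·d = 482·2.3 = 1108.6 kN·m/m
FS = M_R / M_D = 2497.7 / 1108.6 = 2.253

FS = 2.25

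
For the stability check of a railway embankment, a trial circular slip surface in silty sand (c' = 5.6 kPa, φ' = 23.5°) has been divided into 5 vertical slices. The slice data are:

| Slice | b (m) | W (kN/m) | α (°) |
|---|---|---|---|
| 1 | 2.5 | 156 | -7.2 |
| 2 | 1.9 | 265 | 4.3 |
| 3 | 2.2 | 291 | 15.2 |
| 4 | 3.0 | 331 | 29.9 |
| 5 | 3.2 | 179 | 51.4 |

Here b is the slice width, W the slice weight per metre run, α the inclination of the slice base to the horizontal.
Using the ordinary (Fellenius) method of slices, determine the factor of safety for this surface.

FS = 1.48

Ordinary method of slices: FS = Σ[c'·Δl_i + (W_i cosα_i)·tanφ'] / Σ W_i sinα_i, with Δl_i = b_i / cosα_i.
Slice 1: Δl = 2.5/cos(-7.2°) = 2.520 m; N'_1 = 156·cos(-7.2°) = 154.8; c'Δl = 14.11; W sinα = -19.6
Slice 2: Δl = 1.9/cos4.3° = 1.905 m; N'_2 = 265·cos4.3° = 264.3; c'Δl = 10.67; W sinα = 19.9
Slice 3: Δl = 2.2/cos15.2° = 2.280 m; N'_3 = 291·cos15.2° = 280.8; c'Δl = 12.77; W sinα = 76.3
Slice 4: Δl = 3.0/cos29.9° = 3.461 m; N'_4 = 331·cos29.9° = 286.9; c'Δl = 19.38; W sinα = 165.0
Slice 5: Δl = 3.2/cos51.4° = 5.129 m; N'_5 = 179·cos51.4° = 111.7; c'Δl = 28.72; W sinα = 139.9
Σc'Δl = 85.7 kN/m; ΣN' = 1098.5 kN/m; ΣW sinα = 381.5 kN/m
Resisting = 85.7 + 1098.5·tan23.5° = 85.7 + 477.6 = 563.3 kN/m
FS = 563.3 / 381.5 = 1.476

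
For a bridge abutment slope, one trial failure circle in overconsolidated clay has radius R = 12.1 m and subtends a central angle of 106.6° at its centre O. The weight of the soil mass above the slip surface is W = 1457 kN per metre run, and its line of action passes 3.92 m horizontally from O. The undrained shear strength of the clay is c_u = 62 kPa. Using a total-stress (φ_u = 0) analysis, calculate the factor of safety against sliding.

Taking moments about the centre O, the resisting moment is provided by the undrained shear strength acting along the arc:
Arc length L_a = R·θ = 12.1·(106.6°·π/180) = 12.1·1.8605 = 22.51 m
M_R = c_u·L_a·R = 62·22.51·12.1 = 16888.7 kN·m/m
M_D = W·d = 1457·3.92 = 5711.4 kN·m/m
FS = M_R / M_D = 16888.7 / 5711.4 = 2.957

FS = 2.96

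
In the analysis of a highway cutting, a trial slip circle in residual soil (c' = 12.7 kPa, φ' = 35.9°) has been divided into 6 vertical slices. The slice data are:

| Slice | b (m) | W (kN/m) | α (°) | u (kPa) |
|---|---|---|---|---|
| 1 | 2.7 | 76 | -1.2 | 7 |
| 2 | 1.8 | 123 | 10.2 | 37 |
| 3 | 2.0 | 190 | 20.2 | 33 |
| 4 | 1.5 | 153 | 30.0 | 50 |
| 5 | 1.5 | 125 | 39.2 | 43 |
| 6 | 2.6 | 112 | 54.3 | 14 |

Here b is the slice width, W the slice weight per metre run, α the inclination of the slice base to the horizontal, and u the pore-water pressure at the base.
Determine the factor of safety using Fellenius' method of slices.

FS = 1.18

Ordinary method of slices: FS = Σ[c'·Δl_i + (W_i cosα_i − u_i·Δl_i)·tanφ'] / Σ W_i sinα_i, with Δl_i = b_i / cosα_i.
Slice 1: Δl = 2.7/cos(-1.2°) = 2.701 m; N'_1 = 76·cos(-1.2°) − 7·2.701 = 57.1; c'Δl = 34.30; W sinα = -1.6
Slice 2: Δl = 1.8/cos10.2° = 1.829 m; N'_2 = 123·cos10.2° − 37·1.829 = 53.4; c'Δl = 23.23; W sinα = 21.8
Slice 3: Δl = 2.0/cos20.2° = 2.131 m; N'_3 = 190·cos20.2° − 33·2.131 = 108.0; c'Δl = 27.06; W sinα = 65.6
Slice 4: Δl = 1.5/cos30.0° = 1.732 m; N'_4 = 153·cos30.0° − 50·1.732 = 45.9; c'Δl = 22.00; W sinα = 76.5
Slice 5: Δl = 1.5/cos39.2° = 1.936 m; N'_5 = 125·cos39.2° − 43·1.936 = 13.6; c'Δl = 24.58; W sinα = 79.0
Slice 6: Δl = 2.6/cos54.3° = 4.456 m; N'_6 = 112·cos54.3° − 14·4.456 = 3.0; c'Δl = 56.59; W sinα = 91.0
Σc'Δl = 187.8 kN/m; ΣN' = 281.0 kN/m; ΣW sinα = 332.3 kN/m
Resisting = 187.8 + 281.0·tan35.9° = 187.8 + 203.4 = 391.1 kN/m
FS = 391.1 / 332.3 = 1.177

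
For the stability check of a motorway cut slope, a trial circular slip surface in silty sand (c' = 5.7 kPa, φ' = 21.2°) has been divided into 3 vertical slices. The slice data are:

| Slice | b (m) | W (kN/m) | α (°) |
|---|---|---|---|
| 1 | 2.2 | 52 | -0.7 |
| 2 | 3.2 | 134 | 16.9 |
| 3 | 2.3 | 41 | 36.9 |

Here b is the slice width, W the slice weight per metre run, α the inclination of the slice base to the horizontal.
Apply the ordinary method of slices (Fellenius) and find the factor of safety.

FS = 2.08

Ordinary method of slices: FS = Σ[c'·Δl_i + (W_i cosα_i)·tanφ'] / Σ W_i sinα_i, with Δl_i = b_i / cosα_i.
Slice 1: Δl = 2.2/cos(-0.7°) = 2.200 m; N'_1 = 52·cos(-0.7°) = 52.0; c'Δl = 12.54; W sinα = -0.6
Slice 2: Δl = 3.2/cos16.9° = 3.344 m; N'_2 = 134·cos16.9° = 128.2; c'Δl = 19.06; W sinα = 39.0
Slice 3: Δl = 2.3/cos36.9° = 2.876 m; N'_3 = 41·cos36.9° = 32.8; c'Δl = 16.39; W sinα = 24.6
Σc'Δl = 48.0 kN/m; ΣN' = 213.0 kN/m; ΣW sinα = 62.9 kN/m
Resisting = 48.0 + 213.0·tan21.2° = 48.0 + 82.6 = 130.6 kN/m
FS = 130.6 / 62.9 = 2.075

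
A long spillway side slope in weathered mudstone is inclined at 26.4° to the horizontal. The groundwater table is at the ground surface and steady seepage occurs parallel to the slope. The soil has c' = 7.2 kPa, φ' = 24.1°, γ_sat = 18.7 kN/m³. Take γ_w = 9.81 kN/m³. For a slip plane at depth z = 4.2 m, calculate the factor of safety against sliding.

FS = 0.66

With seepage parallel to the slope and the water table at the surface, the effective normal stress on the slip plane uses the buoyant unit weight γ' = γ_sat − γ_w while the driving shear stress uses γ_sat:
FS = [c' + γ' z cos²β tanφ'] / [γ_sat z sinβ cosβ]
γ' = 18.7 − 9.81 = 8.89 kN/m³
Numerator = 7.2 + 8.89·4.2·cos²26.4°·tan24.1° = 7.2 + 8.89·4.2·0.8023·0.4473 = 20.600 kPa
Denominator = 18.7·4.2·sin26.4°·cos26.4° = 18.7·4.2·0.4446·0.8957 = 31.280 kPa
FS = 20.600 / 31.280 = 0.659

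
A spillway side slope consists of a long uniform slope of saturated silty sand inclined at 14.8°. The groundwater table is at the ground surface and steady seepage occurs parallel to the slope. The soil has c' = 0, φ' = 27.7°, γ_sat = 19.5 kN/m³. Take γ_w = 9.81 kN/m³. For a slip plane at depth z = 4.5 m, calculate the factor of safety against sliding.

FS = 0.99

With seepage parallel to the slope and the water table at the surface, the effective normal stress on the slip plane uses the buoyant unit weight γ' = γ_sat − γ_w while the driving shear stress uses γ_sat:
FS = [c' + γ' z cos²β tanφ'] / [γ_sat z sinβ cosβ]
(For c' = 0 this reduces to FS = (γ'/γ_sat)·tanφ'/tanβ.)
γ' = 19.5 − 9.81 = 9.69 kN/m³
Numerator = 0.0 + 9.69·4.5·cos²14.8°·tan27.7° = 0.0 + 9.69·4.5·0.9347·0.5250 = 21.399 kPa
Denominator = 19.5·4.5·sin14.8°·cos14.8° = 19.5·4.5·0.2554·0.9668 = 21.672 kPa
FS = 21.399 / 21.672 = 0.987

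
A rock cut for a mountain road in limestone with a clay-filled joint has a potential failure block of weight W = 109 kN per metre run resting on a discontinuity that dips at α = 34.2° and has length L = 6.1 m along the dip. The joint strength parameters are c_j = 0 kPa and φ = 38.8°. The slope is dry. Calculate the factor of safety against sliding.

Resolving the block weight along and normal to the plane and applying the Mohr–Coulomb strength on the joint:
N' = W cosα = 109·cos34.2° = 90.2 kN/m
Driving force T = W sinα = 109·sin34.2° = 61.3 kN/m
Resisting force R = c_j·L + N'·tanφ = 0·6.1 + 90.2·tan38.8° = 0.0 + 72.5 = 72.5 kN/m
FS = R / T = 72.5 / 61.3 = 1.183

FS = 1.18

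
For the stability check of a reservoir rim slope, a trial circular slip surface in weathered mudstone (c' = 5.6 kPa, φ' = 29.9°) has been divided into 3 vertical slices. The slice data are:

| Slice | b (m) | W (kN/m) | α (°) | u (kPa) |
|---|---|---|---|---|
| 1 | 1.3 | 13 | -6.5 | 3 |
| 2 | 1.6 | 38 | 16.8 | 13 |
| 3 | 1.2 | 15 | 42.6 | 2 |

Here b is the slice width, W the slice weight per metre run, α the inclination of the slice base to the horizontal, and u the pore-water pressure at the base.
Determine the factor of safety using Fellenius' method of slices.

Ordinary method of slices: FS = Σ[c'·Δl_i + (W_i cosα_i − u_i·Δl_i)·tanφ'] / Σ W_i sinα_i, with Δl_i = b_i / cosα_i.
Slice 1: Δl = 1.3/cos(-6.5°) = 1.308 m; N'_1 = 13·cos(-6.5°) − 3·1.308 = 9.0; c'Δl = 7.33; W sinα = -1.5
Slice 2: Δl = 1.6/cos16.8° = 1.671 m; N'_2 = 38·cos16.8° − 13·1.671 = 14.7; c'Δl = 9.36; W sinα = 11.0
Slice 3: Δl = 1.2/cos42.6° = 1.630 m; N'_3 = 15·cos42.6° − 2·1.630 = 7.8; c'Δl = 9.13; W sinα = 10.2
Σc'Δl = 25.8 kN/m; ΣN' = 31.4 kN/m; ΣW sinα = 19.7 kN/m
Resisting = 25.8 + 31.4·tan29.9° = 25.8 + 18.1 = 43.9 kN/m
FS = 43.9 / 19.7 = 2.232

FS = 2.23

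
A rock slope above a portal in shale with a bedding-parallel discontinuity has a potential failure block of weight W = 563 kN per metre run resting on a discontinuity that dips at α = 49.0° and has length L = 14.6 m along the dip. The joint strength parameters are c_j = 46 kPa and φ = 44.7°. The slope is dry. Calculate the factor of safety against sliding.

Resolving the block weight along and normal to the plane and applying the Mohr–Coulomb strength on the joint:
N' = W cosα = 563·cos49.0° = 369.4 kN/m
Driving force T = W sinα = 563·sin49.0° = 424.9 kN/m
Resisting force R = c_j·L + N'·tanφ = 46·14.6 + 369.4·tan44.7° = 671.6 + 365.5 = 1037.1 kN/m
FS = R / T = 1037.1 / 424.9 = 2.441

FS = 2.44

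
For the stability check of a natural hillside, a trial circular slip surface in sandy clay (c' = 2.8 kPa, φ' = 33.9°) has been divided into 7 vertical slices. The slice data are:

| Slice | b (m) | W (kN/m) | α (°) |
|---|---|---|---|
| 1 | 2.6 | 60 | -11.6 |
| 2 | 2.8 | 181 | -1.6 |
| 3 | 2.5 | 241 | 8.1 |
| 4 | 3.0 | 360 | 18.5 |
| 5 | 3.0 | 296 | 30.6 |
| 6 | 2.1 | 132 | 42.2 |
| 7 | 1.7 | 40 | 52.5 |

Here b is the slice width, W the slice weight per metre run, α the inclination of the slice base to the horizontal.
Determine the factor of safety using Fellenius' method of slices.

FS = 2.14

Ordinary method of slices: FS = Σ[c'·Δl_i + (W_i cosα_i)·tanφ'] / Σ W_i sinα_i, with Δl_i = b_i / cosα_i.
Slice 1: Δl = 2.6/cos(-11.6°) = 2.654 m; N'_1 = 60·cos(-11.6°) = 58.8; c'Δl = 7.43; W sinα = -12.1
Slice 2: Δl = 2.8/cos(-1.6°) = 2.801 m; N'_2 = 181·cos(-1.6°) = 180.9; c'Δl = 7.84; W sinα = -5.1
Slice 3: Δl = 2.5/cos8.1° = 2.525 m; N'_3 = 241·cos8.1° = 238.6; c'Δl = 7.07; W sinα = 34.0
Slice 4: Δl = 3.0/cos18.5° = 3.163 m; N'_4 = 360·cos18.5° = 341.4; c'Δl = 8.86; W sinα = 114.2
Slice 5: Δl = 3.0/cos30.6° = 3.485 m; N'_5 = 296·cos30.6° = 254.8; c'Δl = 9.76; W sinα = 150.7
Slice 6: Δl = 2.1/cos42.2° = 2.835 m; N'_6 = 132·cos42.2° = 97.8; c'Δl = 7.94; W sinα = 88.7
Slice 7: Δl = 1.7/cos52.5° = 2.793 m; N'_7 = 40·cos52.5° = 24.4; c'Δl = 7.82; W sinα = 31.7
Σc'Δl = 56.7 kN/m; ΣN' = 1196.6 kN/m; ΣW sinα = 402.1 kN/m
Resisting = 56.7 + 1196.6·tan33.9° = 56.7 + 804.1 = 860.8 kN/m
FS = 860.8 / 402.1 = 2.141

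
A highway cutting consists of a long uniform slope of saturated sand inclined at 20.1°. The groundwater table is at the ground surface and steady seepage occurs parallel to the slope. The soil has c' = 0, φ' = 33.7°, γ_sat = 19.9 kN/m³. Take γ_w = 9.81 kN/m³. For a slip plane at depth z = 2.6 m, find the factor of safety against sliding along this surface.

With seepage parallel to the slope and the water table at the surface, the effective normal stress on the slip plane uses the buoyant unit weight γ' = γ_sat − γ_w while the driving shear stress uses γ_sat:
FS = [c' + γ' z cos²β tanφ'] / [γ_sat z sinβ cosβ]
(For c' = 0 this reduces to FS = (γ'/γ_sat)·tanφ'/tanβ.)
γ' = 19.9 − 9.81 = 10.09 kN/m³
Numerator = 0.0 + 10.09·2.6·cos²20.1°·tan33.7° = 0.0 + 10.09·2.6·0.8819·0.6669 = 15.430 kPa
Denominator = 19.9·2.6·sin20.1°·cos20.1° = 19.9·2.6·0.3437·0.9391 = 16.698 kPa
FS = 15.430 / 16.698 = 0.924

FS = 0.92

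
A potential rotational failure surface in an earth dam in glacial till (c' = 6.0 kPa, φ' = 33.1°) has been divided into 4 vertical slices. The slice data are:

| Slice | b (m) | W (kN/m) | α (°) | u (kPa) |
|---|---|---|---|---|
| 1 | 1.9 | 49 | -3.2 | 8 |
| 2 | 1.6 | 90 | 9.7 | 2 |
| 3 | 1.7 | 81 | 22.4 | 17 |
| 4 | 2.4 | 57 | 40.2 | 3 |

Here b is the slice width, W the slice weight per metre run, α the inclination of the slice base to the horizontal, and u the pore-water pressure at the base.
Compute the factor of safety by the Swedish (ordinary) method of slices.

Ordinary method of slices: FS = Σ[c'·Δl_i + (W_i cosα_i − u_i·Δl_i)·tanφ'] / Σ W_i sinα_i, with Δl_i = b_i / cosα_i.
Slice 1: Δl = 1.9/cos(-3.2°) = 1.903 m; N'_1 = 49·cos(-3.2°) − 8·1.903 = 33.7; c'Δl = 11.42; W sinα = -2.7
Slice 2: Δl = 1.6/cos9.7° = 1.623 m; N'_2 = 90·cos9.7° − 2·1.623 = 85.5; c'Δl = 9.74; W sinα = 15.2
Slice 3: Δl = 1.7/cos22.4° = 1.839 m; N'_3 = 81·cos22.4° − 17·1.839 = 43.6; c'Δl = 11.03; W sinα = 30.9
Slice 4: Δl = 2.4/cos40.2° = 3.142 m; N'_4 = 57·cos40.2° − 3·3.142 = 34.1; c'Δl = 18.85; W sinα = 36.8
Σc'Δl = 51.0 kN/m; ΣN' = 196.9 kN/m; ΣW sinα = 80.1 kN/m
Resisting = 51.0 + 196.9·tan33.1° = 51.0 + 128.4 = 179.4 kN/m
FS = 179.4 / 80.1 = 2.240

FS = 2.24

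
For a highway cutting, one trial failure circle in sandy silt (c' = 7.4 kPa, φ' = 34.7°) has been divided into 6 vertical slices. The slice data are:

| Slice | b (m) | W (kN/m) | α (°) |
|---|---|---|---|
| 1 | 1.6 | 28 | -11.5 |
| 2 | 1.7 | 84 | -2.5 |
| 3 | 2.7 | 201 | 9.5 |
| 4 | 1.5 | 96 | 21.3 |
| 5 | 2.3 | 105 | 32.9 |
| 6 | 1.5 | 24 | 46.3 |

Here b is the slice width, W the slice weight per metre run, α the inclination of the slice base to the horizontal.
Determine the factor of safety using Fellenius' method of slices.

FS = 3.32

Ordinary method of slices: FS = Σ[c'·Δl_i + (W_i cosα_i)·tanφ'] / Σ W_i sinα_i, with Δl_i = b_i / cosα_i.
Slice 1: Δl = 1.6/cos(-11.5°) = 1.633 m; N'_1 = 28·cos(-11.5°) = 27.4; c'Δl = 12.08; W sinα = -5.6
Slice 2: Δl = 1.7/cos(-2.5°) = 1.702 m; N'_2 = 84·cos(-2.5°) = 83.9; c'Δl = 12.59; W sinα = -3.7
Slice 3: Δl = 2.7/cos9.5° = 2.738 m; N'_3 = 201·cos9.5° = 198.2; c'Δl = 20.26; W sinα = 33.2
Slice 4: Δl = 1.5/cos21.3° = 1.610 m; N'_4 = 96·cos21.3° = 89.4; c'Δl = 11.91; W sinα = 34.9
Slice 5: Δl = 2.3/cos32.9° = 2.739 m; N'_5 = 105·cos32.9° = 88.2; c'Δl = 20.27; W sinα = 57.0
Slice 6: Δl = 1.5/cos46.3° = 2.171 m; N'_6 = 24·cos46.3° = 16.6; c'Δl = 16.07; W sinα = 17.4
Σc'Δl = 93.2 kN/m; ΣN' = 503.8 kN/m; ΣW sinα = 133.2 kN/m
Resisting = 93.2 + 503.8·tan34.7° = 93.2 + 348.8 = 442.0 kN/m
FS = 442.0 / 133.2 = 3.319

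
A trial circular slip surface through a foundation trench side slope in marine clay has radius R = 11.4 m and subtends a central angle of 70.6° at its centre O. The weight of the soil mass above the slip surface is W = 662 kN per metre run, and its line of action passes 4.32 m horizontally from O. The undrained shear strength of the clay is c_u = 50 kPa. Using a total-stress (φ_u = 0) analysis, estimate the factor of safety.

Taking moments about the centre O, the resisting moment is provided by the undrained shear strength acting along the arc:
Arc length L_a = R·θ = 11.4·(70.6°·π/180) = 11.4·1.2322 = 14.05 m
M_R = c_u·L_a·R = 50·14.05·11.4 = 8006.9 kN·m/m
M_D = W·d = 662·4.32 = 2859.8 kN·m/m
FS = M_R / M_D = 8006.9 / 2859.8 = 2.800

FS = 2.80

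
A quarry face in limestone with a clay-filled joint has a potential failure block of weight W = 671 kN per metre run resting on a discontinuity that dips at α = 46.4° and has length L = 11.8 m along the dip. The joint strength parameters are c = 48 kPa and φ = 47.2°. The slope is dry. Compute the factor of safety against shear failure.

Resolving the block weight along and normal to the plane and applying the Mohr–Coulomb strength on the joint:
N' = W cosα = 671·cos46.4° = 462.7 kN/m
Driving force T = W sinα = 671·sin46.4° = 485.9 kN/m
Resisting force R = c·L + N'·tanφ = 48·11.8 + 462.7·tan47.2° = 566.4 + 499.7 = 1066.1 kN/m
FS = R / T = 1066.1 / 485.9 = 2.194

FS = 2.19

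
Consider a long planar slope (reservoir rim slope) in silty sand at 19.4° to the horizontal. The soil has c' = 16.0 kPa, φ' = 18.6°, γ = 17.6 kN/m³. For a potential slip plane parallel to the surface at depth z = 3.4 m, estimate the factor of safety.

For an infinite slope with a slip plane parallel to the surface (no pore pressure): FS = [c' + γz cos²β tanφ'] / [γz sinβ cosβ].
γz = 17.6·3.4 = 59.84 kN/m²
Numerator = 16.0 + 59.84·cos²19.4°·tan18.6° = 16.0 + 59.84·0.8897·0.3365 = 33.916 kPa
Denominator = 59.84·sin19.4°·cos19.4° = 59.84·0.3322·0.9432 = 18.748 kPa
FS = 33.916 / 18.748 = 1.809

FS = 1.81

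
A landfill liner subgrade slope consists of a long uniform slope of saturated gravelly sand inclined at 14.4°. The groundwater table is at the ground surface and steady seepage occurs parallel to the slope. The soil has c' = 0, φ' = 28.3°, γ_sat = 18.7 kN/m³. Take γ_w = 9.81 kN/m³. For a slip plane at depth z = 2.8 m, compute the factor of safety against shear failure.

FS = 1.00

With seepage parallel to the slope and the water table at the surface, the effective normal stress on the slip plane uses the buoyant unit weight γ' = γ_sat − γ_w while the driving shear stress uses γ_sat:
FS = [c' + γ' z cos²β tanφ'] / [γ_sat z sinβ cosβ]
(For c' = 0 this reduces to FS = (γ'/γ_sat)·tanφ'/tanβ.)
γ' = 18.7 − 9.81 = 8.89 kN/m³
Numerator = 0.0 + 8.89·2.8·cos²14.4°·tan28.3° = 0.0 + 8.89·2.8·0.9382·0.5384 = 12.574 kPa
Denominator = 18.7·2.8·sin14.4°·cos14.4° = 18.7·2.8·0.2487·0.9686 = 12.612 kPa
FS = 12.574 / 12.612 = 0.997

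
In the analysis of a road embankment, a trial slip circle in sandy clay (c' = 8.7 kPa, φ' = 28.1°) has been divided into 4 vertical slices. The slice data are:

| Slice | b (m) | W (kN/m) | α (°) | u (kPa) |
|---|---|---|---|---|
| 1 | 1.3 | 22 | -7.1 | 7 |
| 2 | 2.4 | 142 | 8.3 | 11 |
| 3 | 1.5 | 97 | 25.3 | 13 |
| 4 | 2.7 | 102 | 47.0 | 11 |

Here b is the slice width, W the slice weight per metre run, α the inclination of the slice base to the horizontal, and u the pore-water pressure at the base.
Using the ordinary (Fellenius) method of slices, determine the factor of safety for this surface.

FS = 1.48

Ordinary method of slices: FS = Σ[c'·Δl_i + (W_i cosα_i − u_i·Δl_i)·tanφ'] / Σ W_i sinα_i, with Δl_i = b_i / cosα_i.
Slice 1: Δl = 1.3/cos(-7.1°) = 1.310 m; N'_1 = 22·cos(-7.1°) − 7·1.310 = 12.7; c'Δl = 11.40; W sinα = -2.7
Slice 2: Δl = 2.4/cos8.3° = 2.425 m; N'_2 = 142·cos8.3° − 11·2.425 = 113.8; c'Δl = 21.10; W sinα = 20.5
Slice 3: Δl = 1.5/cos25.3° = 1.659 m; N'_3 = 97·cos25.3° − 13·1.659 = 66.1; c'Δl = 14.43; W sinα = 41.5
Slice 4: Δl = 2.7/cos47.0° = 3.959 m; N'_4 = 102·cos47.0° − 11·3.959 = 26.0; c'Δl = 34.44; W sinα = 74.6
Σc'Δl = 81.4 kN/m; ΣN' = 218.6 kN/m; ΣW sinα = 133.8 kN/m
Resisting = 81.4 + 218.6·tan28.1° = 81.4 + 116.7 = 198.1 kN/m
FS = 198.1 / 133.8 = 1.480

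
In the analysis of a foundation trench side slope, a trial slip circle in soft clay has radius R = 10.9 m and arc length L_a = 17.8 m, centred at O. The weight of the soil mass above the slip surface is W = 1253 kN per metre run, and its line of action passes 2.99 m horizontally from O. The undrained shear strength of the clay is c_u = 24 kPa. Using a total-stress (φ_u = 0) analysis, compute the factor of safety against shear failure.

Taking moments about the centre O, the resisting moment is provided by the undrained shear strength acting along the arc:
M_R = c_u·L_a·R = 24·17.80·10.9 = 4656.5 kN·m/m
M_D = W·d = 1253·2.99 = 3746.5 kN·m/m
FS = M_R / M_D = 4656.5 / 3746.5 = 1.243

FS = 1.24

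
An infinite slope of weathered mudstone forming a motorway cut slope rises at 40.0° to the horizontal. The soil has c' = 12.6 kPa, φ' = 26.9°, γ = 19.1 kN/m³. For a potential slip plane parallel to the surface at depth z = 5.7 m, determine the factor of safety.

FS = 0.84

For an infinite slope with a slip plane parallel to the surface (no pore pressure): FS = [c' + γz cos²β tanφ'] / [γz sinβ cosβ].
γz = 19.1·5.7 = 108.87 kN/m²
Numerator = 12.6 + 108.87·cos²40.0°·tan26.9° = 12.6 + 108.87·0.5868·0.5073 = 45.012 kPa
Denominator = 108.87·sin40.0°·cos40.0° = 108.87·0.6428·0.7660 = 53.608 kPa
FS = 45.012 / 53.608 = 0.840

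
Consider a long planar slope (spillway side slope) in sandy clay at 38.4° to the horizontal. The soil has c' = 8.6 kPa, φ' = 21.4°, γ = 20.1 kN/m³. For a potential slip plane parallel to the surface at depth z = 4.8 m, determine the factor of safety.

For an infinite slope with a slip plane parallel to the surface (no pore pressure): FS = [c' + γz cos²β tanφ'] / [γz sinβ cosβ].
γz = 20.1·4.8 = 96.48 kN/m²
Numerator = 8.6 + 96.48·cos²38.4°·tan21.4° = 8.6 + 96.48·0.6142·0.3919 = 31.822 kPa
Denominator = 96.48·sin38.4°·cos38.4° = 96.48·0.6211·0.7837 = 46.965 kPa
FS = 31.822 / 46.965 = 0.678

FS = 0.68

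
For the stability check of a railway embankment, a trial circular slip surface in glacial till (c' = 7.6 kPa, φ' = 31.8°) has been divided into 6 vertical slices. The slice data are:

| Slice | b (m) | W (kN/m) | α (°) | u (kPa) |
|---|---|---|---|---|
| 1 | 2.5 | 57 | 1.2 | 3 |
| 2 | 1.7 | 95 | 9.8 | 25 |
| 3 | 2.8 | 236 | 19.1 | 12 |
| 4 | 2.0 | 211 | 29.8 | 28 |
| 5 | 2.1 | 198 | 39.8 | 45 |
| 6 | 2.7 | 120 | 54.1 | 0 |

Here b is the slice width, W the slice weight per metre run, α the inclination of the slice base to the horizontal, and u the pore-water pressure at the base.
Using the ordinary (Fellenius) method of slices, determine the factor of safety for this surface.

Ordinary method of slices: FS = Σ[c'·Δl_i + (W_i cosα_i − u_i·Δl_i)·tanφ'] / Σ W_i sinα_i, with Δl_i = b_i / cosα_i.
Slice 1: Δl = 2.5/cos1.2° = 2.501 m; N'_1 = 57·cos1.2° − 3·2.501 = 49.5; c'Δl = 19.00; W sinα = 1.2
Slice 2: Δl = 1.7/cos9.8° = 1.725 m; N'_2 = 95·cos9.8° − 25·1.725 = 50.5; c'Δl = 13.11; W sinα = 16.2
Slice 3: Δl = 2.8/cos19.1° = 2.963 m; N'_3 = 236·cos19.1° − 12·2.963 = 187.5; c'Δl = 22.52; W sinα = 77.2
Slice 4: Δl = 2.0/cos29.8° = 2.305 m; N'_4 = 211·cos29.8° − 28·2.305 = 118.6; c'Δl = 17.52; W sinα = 104.9
Slice 5: Δl = 2.1/cos39.8° = 2.733 m; N'_5 = 198·cos39.8° − 45·2.733 = 29.1; c'Δl = 20.77; W sinα = 126.7
Slice 6: Δl = 2.7/cos54.1° = 4.605 m; N'_6 = 120·cos54.1° − 0·4.605 = 70.4; c'Δl = 34.99; W sinα = 97.2
Σc'Δl = 127.9 kN/m; ΣN' = 505.5 kN/m; ΣW sinα = 423.4 kN/m
Resisting = 127.9 + 505.5·tan31.8° = 127.9 + 313.4 = 441.3 kN/m
FS = 441.3 / 423.4 = 1.042

FS = 1.04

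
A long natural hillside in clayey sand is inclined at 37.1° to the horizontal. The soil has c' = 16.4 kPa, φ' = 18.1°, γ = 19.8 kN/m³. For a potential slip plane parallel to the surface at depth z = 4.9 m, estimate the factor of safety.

For an infinite slope with a slip plane parallel to the surface (no pore pressure): FS = [c' + γz cos²β tanφ'] / [γz sinβ cosβ].
γz = 19.8·4.9 = 97.02 kN/m²
Numerator = 16.4 + 97.02·cos²37.1°·tan18.1° = 16.4 + 97.02·0.6361·0.3269 = 36.573 kPa
Denominator = 97.02·sin37.1°·cos37.1° = 97.02·0.6032·0.7976 = 46.677 kPa
FS = 36.573 / 46.677 = 0.784

FS = 0.78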